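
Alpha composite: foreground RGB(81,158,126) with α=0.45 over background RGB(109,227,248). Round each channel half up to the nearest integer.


C = α×F + (1-α)×B, with 1-α = 0.55
R: 0.45×81 + 0.55×109 = 36.45 + 59.95 = 96.40 → 96
G: 0.45×158 + 0.55×227 = 71.10 + 124.85 = 195.95 → 196
B: 0.45×126 + 0.55×248 = 56.70 + 136.40 = 193.10 → 193
= RGB(96, 196, 193)


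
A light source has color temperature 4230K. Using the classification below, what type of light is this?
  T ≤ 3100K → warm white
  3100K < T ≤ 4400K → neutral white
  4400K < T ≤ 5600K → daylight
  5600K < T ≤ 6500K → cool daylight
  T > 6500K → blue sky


Temperature: 4230K
3100K < 4230K ≤ 4400K → neutral white
Classification: neutral white


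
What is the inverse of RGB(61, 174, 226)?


Invert: (255-R, 255-G, 255-B)
R: 255-61 = 194
G: 255-174 = 81
B: 255-226 = 29
= RGB(194, 81, 29)


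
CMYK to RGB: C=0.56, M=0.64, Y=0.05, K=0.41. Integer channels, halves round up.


R = 255 × (1-C) × (1-K) = 255 × 0.44 × 0.59 = 66.198 → 66
G = 255 × (1-M) × (1-K) = 255 × 0.36 × 0.59 = 54.162 → 54
B = 255 × (1-Y) × (1-K) = 255 × 0.95 × 0.59 = 142.9275 → 143
= RGB(66, 54, 143)


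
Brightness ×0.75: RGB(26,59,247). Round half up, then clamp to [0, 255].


Multiply each channel by 0.75, round half up, clamp to [0, 255]
R: 26×0.75 = 19.5 → round → 20
G: 59×0.75 = 44.25 → round → 44
B: 247×0.75 = 185.25 → round → 185
= RGB(20, 44, 185)


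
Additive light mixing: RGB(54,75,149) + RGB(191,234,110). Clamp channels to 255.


Additive: each channel = min(255, C₁+C₂)
R: 54+191 = 245 → 245
G: 75+234 = 309 → 255
B: 149+110 = 259 → 255
= RGB(245, 255, 255)


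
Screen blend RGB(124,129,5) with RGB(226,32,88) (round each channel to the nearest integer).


Screen: C = 255 - (255-A)×(255-B)/255, rounded to nearest integer
R: 255 - (255-124)×(255-226)/255 = 255 - 3799/255 ≈ 255 - 14.898 = 240.102 → 240
G: 255 - (255-129)×(255-32)/255 = 255 - 28098/255 ≈ 255 - 110.188 = 144.812 → 145
B: 255 - (255-5)×(255-88)/255 = 255 - 41750/255 ≈ 255 - 163.725 = 91.275 → 91
= RGB(240, 145, 91)


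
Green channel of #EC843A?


Color: #EC843A
R = EC = 236
G = 84 = 132
B = 3A = 58
Green = 132


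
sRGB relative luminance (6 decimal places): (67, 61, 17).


Linearize each channel (sRGB transfer function): c = v/255; c_lin = c/12.92 if c ≤ 0.04045, else ((c+0.055)/1.055)^2.4
  R: 67/255 ≈ 0.262745 > 0.04045 → ((0.262745+0.055)/1.055)^2.4 ≈ 0.056128
  G: 61/255 ≈ 0.239216 > 0.04045 → ((0.239216+0.055)/1.055)^2.4 ≈ 0.046665
  B: 17/255 ≈ 0.066667 > 0.04045 → ((0.066667+0.055)/1.055)^2.4 ≈ 0.005605
R_lin = 0.056128, G_lin = 0.046665, B_lin = 0.005605
L = 0.2126×R + 0.7152×G + 0.0722×B
L = 0.2126×0.056128 + 0.7152×0.046665 + 0.0722×0.005605
L ≈ 0.045712


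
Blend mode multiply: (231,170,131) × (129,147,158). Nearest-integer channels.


Multiply: C = A×B/255, rounded to nearest integer
R: 231×129/255 = 29799/255 ≈ 116.859 → 117
G: 170×147/255 = 24990/255 ≈ 98.000 → 98
B: 131×158/255 = 20698/255 ≈ 81.169 → 81
= RGB(117, 98, 81)


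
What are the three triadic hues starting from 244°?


Triadic: equally spaced at 120° intervals
H1 = 244°
H2 = (244 + 120) mod 360 = 4°
H3 = (244 + 240) mod 360 = 124°
Triadic = 244°, 4°, 124°


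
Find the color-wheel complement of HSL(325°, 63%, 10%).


Complement = opposite side of color wheel = hue + 180°
H' = (325 + 180) mod 360 = 145°
S and L unchanged.
= HSL(145°, 63%, 10%)


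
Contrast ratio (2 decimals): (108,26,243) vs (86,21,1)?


Linearize each sRGB channel c=v/255: c/12.92 if c ≤ 0.04045 else ((c+0.055)/1.055)^2.4
L = 0.2126×R_lin + 0.7152×G_lin + 0.0722×B_lin
Color 1 (108,26,243):
  R=108: 108/255≈0.4235 > 0.04045 → ((0.4235+0.055)/1.055)^2.4 ≈ 0.14996
  G=26: 26/255≈0.1020 > 0.04045 → ((0.1020+0.055)/1.055)^2.4 ≈ 0.01033
  B=243: 243/255≈0.9529 > 0.04045 → ((0.9529+0.055)/1.055)^2.4 ≈ 0.89627
  L1 = 0.2126×0.14996 + 0.7152×0.01033 + 0.0722×0.89627 ≈ 0.10398
Color 2 (86,21,1):
  R=86: 86/255≈0.3373 > 0.04045 → ((0.3373+0.055)/1.055)^2.4 ≈ 0.09306
  G=21: 21/255≈0.0824 > 0.04045 → ((0.0824+0.055)/1.055)^2.4 ≈ 0.00750
  B=1: 1/255≈0.0039 ≤ 0.04045 → 0.0039/12.92 ≈ 0.00030
  L2 = 0.2126×0.09306 + 0.7152×0.00750 + 0.0722×0.00030 ≈ 0.02517
Lighter = 0.10398, Darker = 0.02517
Ratio = (L_lighter + 0.05) / (L_darker + 0.05)
Ratio = (0.10398 + 0.05) / (0.02517 + 0.05) = 0.15398 / 0.07517 ≈ 2.0484
Ratio ≈ 2.05:1


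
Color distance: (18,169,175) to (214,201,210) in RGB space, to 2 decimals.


d = √[(R₁-R₂)² + (G₁-G₂)² + (B₁-B₂)²]
d = √[(18-214)² + (169-201)² + (175-210)²]
d = √[38416 + 1024 + 1225]
d = √40665
d ≈ 201.66


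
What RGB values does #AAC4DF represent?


AA → 170 (R)
C4 → 196 (G)
DF → 223 (B)
= RGB(170, 196, 223)


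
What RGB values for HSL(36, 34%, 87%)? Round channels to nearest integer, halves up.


H=36°, S=0.34, L=0.87
C = (1-|2L-1|)×S = (1-|0.74|)×0.34 = 0.0884
H' = H/60 = 36/60 ≈ 0.6000; X = C×(1-|H' mod 2 - 1|) = 0.05304
m = L - C/2 = 0.87 - 0.0442 = 0.8258
Sector ⌊H'⌋ = 0 → (R',G',B') = (0.0884, 0.05304, 0.0)
RGB = ((R'+m)×255, (G'+m)×255, (B'+m)×255) = (233.121, 224.1042, 210.579)
Round half up → RGB(233, 224, 211)


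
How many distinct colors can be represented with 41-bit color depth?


Colors = 2^bits = 2^41
= 2,199,023,255,552 colors


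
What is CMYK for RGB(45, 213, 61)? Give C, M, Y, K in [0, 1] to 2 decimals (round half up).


R'=45/255≈0.1765, G'=213/255≈0.8353, B'=61/255≈0.2392
K = 1 - max(R',G',B') = 1 - 213/255 = 42/255 = 0.16470… → 0.16
(1-R'-K)/(1-K) simplifies to (max-R)/max with max = 213:
C = (213-45)/213 = 168/213 = 0.78873… → 0.79
M = (213-213)/213 = 0/213 = 0 → 0.00
Y = (213-61)/213 = 152/213 = 0.71361… → 0.71
= CMYK(0.79, 0.00, 0.71, 0.16)


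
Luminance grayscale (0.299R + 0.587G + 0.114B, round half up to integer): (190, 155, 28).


Gray = 0.299×R + 0.587×G + 0.114×B
Gray = 0.299×190 + 0.587×155 + 0.114×28
Gray = 56.810 + 90.985 + 3.192
Gray = 150.987 → round half up → 151
Gray = 151


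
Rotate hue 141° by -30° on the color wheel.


New hue = (H + rotation) mod 360
New hue = (141 -30) mod 360
= 111 mod 360
= 111°


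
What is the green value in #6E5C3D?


Color: #6E5C3D
R = 6E = 110
G = 5C = 92
B = 3D = 61
Green = 92


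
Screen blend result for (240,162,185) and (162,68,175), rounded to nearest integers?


Screen: C = 255 - (255-A)×(255-B)/255, rounded to nearest integer
R: 255 - (255-240)×(255-162)/255 = 255 - 1395/255 ≈ 255 - 5.471 = 249.529 → 250
G: 255 - (255-162)×(255-68)/255 = 255 - 17391/255 ≈ 255 - 68.200 = 186.800 → 187
B: 255 - (255-185)×(255-175)/255 = 255 - 5600/255 ≈ 255 - 21.961 = 233.039 → 233
= RGB(250, 187, 233)


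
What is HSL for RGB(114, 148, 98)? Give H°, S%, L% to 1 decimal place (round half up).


Normalize: R'=114/255≈0.4471, G'=148/255≈0.5804, B'=98/255≈0.3843
Max=148/255, Min=98/255, Δ=Max-Min=50/255
L = (Max+Min)/2 = (148+98)/510 = 246/510 = 0.48235… → L = 48.2%
L ≤ 0.5 → S = Δ/(Max+Min) = 50/(148+98) = 50/246 = 0.20325… → S = 20.3%
(the 1/255 factors cancel in S and H, so raw channel differences can be used)
Max is G' → H = 60 × ((B-R)/Δ + 2) = 60 × ((98-114)/50 + 2)
  -16/50 + 2 = -0.32 + 2 = 1.68
  H = 60 × 1.68 = 100.8° → H = 100.8°
= HSL(100.8°, 20.3%, 48.2%)


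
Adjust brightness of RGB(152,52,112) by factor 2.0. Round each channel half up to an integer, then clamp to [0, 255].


Multiply each channel by 2.0, round half up, clamp to [0, 255]
R: 152×2.0 = 304 → clamp → 255
G: 52×2.0 = 104
B: 112×2.0 = 224
= RGB(255, 104, 224)


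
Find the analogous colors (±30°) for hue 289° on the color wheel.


Base hue: 289°
Left analog: (289 - 30) mod 360 = 259°
Right analog: (289 + 30) mod 360 = 319°
Analogous hues = 259° and 319°


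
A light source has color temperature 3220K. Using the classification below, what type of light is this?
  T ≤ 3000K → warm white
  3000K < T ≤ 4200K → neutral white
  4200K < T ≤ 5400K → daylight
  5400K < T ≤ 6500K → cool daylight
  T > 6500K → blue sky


Temperature: 3220K
3000K < 3220K ≤ 4200K → neutral white
Classification: neutral white


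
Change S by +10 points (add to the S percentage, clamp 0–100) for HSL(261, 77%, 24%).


Original S = 77%
Adjustment = +10 percentage points
New S = 77 + (10) = 87
Clamp to [0, 100] → 87
= HSL(261°, 87%, 24%)


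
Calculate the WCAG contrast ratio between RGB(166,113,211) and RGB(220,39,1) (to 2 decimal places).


Linearize each sRGB channel c=v/255: c/12.92 if c ≤ 0.04045 else ((c+0.055)/1.055)^2.4
L = 0.2126×R_lin + 0.7152×G_lin + 0.0722×B_lin
Color 1 (166,113,211):
  R=166: 166/255≈0.6510 > 0.04045 → ((0.6510+0.055)/1.055)^2.4 ≈ 0.38133
  G=113: 113/255≈0.4431 > 0.04045 → ((0.4431+0.055)/1.055)^2.4 ≈ 0.16513
  B=211: 211/255≈0.8275 > 0.04045 → ((0.8275+0.055)/1.055)^2.4 ≈ 0.65141
  L1 = 0.2126×0.38133 + 0.7152×0.16513 + 0.0722×0.65141 ≈ 0.24620
Color 2 (220,39,1):
  R=220: 220/255≈0.8627 > 0.04045 → ((0.8627+0.055)/1.055)^2.4 ≈ 0.71569
  G=39: 39/255≈0.1529 > 0.04045 → ((0.1529+0.055)/1.055)^2.4 ≈ 0.02029
  B=1: 1/255≈0.0039 ≤ 0.04045 → 0.0039/12.92 ≈ 0.00030
  L2 = 0.2126×0.71569 + 0.7152×0.02029 + 0.0722×0.00030 ≈ 0.16669
Lighter = 0.24620, Darker = 0.16669
Ratio = (L_lighter + 0.05) / (L_darker + 0.05)
Ratio = (0.24620 + 0.05) / (0.16669 + 0.05) = 0.29620 / 0.21669 ≈ 1.3670
Ratio ≈ 1.37:1


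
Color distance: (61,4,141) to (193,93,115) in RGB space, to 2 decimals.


d = √[(R₁-R₂)² + (G₁-G₂)² + (B₁-B₂)²]
d = √[(61-193)² + (4-93)² + (141-115)²]
d = √[17424 + 7921 + 676]
d = √26021
d ≈ 161.31


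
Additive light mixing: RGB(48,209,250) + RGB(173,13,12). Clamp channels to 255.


Additive: each channel = min(255, C₁+C₂)
R: 48+173 = 221 → 221
G: 209+13 = 222 → 222
B: 250+12 = 262 → 255
= RGB(221, 222, 255)


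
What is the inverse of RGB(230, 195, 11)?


Invert: (255-R, 255-G, 255-B)
R: 255-230 = 25
G: 255-195 = 60
B: 255-11 = 244
= RGB(25, 60, 244)


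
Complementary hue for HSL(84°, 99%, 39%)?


Complement = opposite side of color wheel = hue + 180°
H' = (84 + 180) mod 360 = 264°
S and L unchanged.
= HSL(264°, 99%, 39%)


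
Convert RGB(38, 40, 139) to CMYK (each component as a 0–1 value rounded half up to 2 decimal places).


R'=38/255≈0.1490, G'=40/255≈0.1569, B'=139/255≈0.5451
K = 1 - max(R',G',B') = 1 - 139/255 = 116/255 = 0.45490… → 0.45
(1-R'-K)/(1-K) simplifies to (max-R)/max with max = 139:
C = (139-38)/139 = 101/139 = 0.72661… → 0.73
M = (139-40)/139 = 99/139 = 0.71223… → 0.71
Y = (139-139)/139 = 0/139 = 0 → 0.00
= CMYK(0.73, 0.71, 0.00, 0.45)


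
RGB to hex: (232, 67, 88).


R = 232 → E8 (hex)
G = 67 → 43 (hex)
B = 88 → 58 (hex)
Hex = #E84358


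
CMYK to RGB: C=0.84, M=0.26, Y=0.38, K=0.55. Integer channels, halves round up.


R = 255 × (1-C) × (1-K) = 255 × 0.16 × 0.45 = 18.36 → 18
G = 255 × (1-M) × (1-K) = 255 × 0.74 × 0.45 = 84.915 → 85
B = 255 × (1-Y) × (1-K) = 255 × 0.62 × 0.45 = 71.145 → 71
= RGB(18, 85, 71)


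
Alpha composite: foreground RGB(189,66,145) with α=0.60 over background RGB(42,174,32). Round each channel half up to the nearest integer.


C = α×F + (1-α)×B, with 1-α = 0.40
R: 0.60×189 + 0.40×42 = 113.40 + 16.80 = 130.20 → 130
G: 0.60×66 + 0.40×174 = 39.60 + 69.60 = 109.20 → 109
B: 0.60×145 + 0.40×32 = 87.00 + 12.80 = 99.80 → 100
= RGB(130, 109, 100)


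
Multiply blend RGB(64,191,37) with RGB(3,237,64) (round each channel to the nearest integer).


Multiply: C = A×B/255, rounded to nearest integer
R: 64×3/255 = 192/255 ≈ 0.753 → 1
G: 191×237/255 = 45267/255 ≈ 177.518 → 178
B: 37×64/255 = 2368/255 ≈ 9.286 → 9
= RGB(1, 178, 9)


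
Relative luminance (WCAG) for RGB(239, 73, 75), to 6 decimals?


Linearize each channel (sRGB transfer function): c = v/255; c_lin = c/12.92 if c ≤ 0.04045, else ((c+0.055)/1.055)^2.4
  R: 239/255 ≈ 0.937255 > 0.04045 → ((0.937255+0.055)/1.055)^2.4 ≈ 0.863157
  G: 73/255 ≈ 0.286275 > 0.04045 → ((0.286275+0.055)/1.055)^2.4 ≈ 0.066626
  B: 75/255 ≈ 0.294118 > 0.04045 → ((0.294118+0.055)/1.055)^2.4 ≈ 0.070360
R_lin = 0.863157, G_lin = 0.066626, B_lin = 0.070360
L = 0.2126×R + 0.7152×G + 0.0722×B
L = 0.2126×0.863157 + 0.7152×0.066626 + 0.0722×0.070360
L ≈ 0.236238


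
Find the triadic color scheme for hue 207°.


Triadic: equally spaced at 120° intervals
H1 = 207°
H2 = (207 + 120) mod 360 = 327°
H3 = (207 + 240) mod 360 = 87°
Triadic = 207°, 327°, 87°


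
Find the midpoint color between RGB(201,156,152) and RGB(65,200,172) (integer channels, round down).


Midpoint: each channel = ⌊(C₁+C₂)/2⌋
R: ⌊(201+65)/2⌋ = 133
G: ⌊(156+200)/2⌋ = 178
B: ⌊(152+172)/2⌋ = 162
= RGB(133, 178, 162)


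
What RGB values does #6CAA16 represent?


6C → 108 (R)
AA → 170 (G)
16 → 22 (B)
= RGB(108, 170, 22)


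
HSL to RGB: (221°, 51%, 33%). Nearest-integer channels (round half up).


H=221°, S=0.51, L=0.33
C = (1-|2L-1|)×S = (1-|-0.34|)×0.51 = 0.3366
H' = H/60 = 221/60 ≈ 3.6833; X = C×(1-|H' mod 2 - 1|) = 0.10659
m = L - C/2 = 0.33 - 0.1683 = 0.1617
Sector ⌊H'⌋ = 3 → (R',G',B') = (0.0, 0.10659, 0.3366)
RGB = ((R'+m)×255, (G'+m)×255, (B'+m)×255) = (41.2335, 68.41395, 127.0665)
Round half up → RGB(41, 68, 127)


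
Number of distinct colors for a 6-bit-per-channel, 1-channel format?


Total bits = 6 bits/channel × 1 channels = 6 bits
Distinct colors = 2^6
= 64 colors


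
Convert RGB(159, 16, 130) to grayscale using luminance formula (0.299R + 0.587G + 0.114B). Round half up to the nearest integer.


Gray = 0.299×R + 0.587×G + 0.114×B
Gray = 0.299×159 + 0.587×16 + 0.114×130
Gray = 47.541 + 9.392 + 14.820
Gray = 71.753 → round half up → 72
Gray = 72


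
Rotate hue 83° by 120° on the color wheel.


New hue = (H + rotation) mod 360
New hue = (83 + 120) mod 360
= 203 mod 360
= 203°


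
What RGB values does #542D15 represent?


54 → 84 (R)
2D → 45 (G)
15 → 21 (B)
= RGB(84, 45, 21)


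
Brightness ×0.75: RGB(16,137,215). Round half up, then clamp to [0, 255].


Multiply each channel by 0.75, round half up, clamp to [0, 255]
R: 16×0.75 = 12
G: 137×0.75 = 102.75 → round → 103
B: 215×0.75 = 161.25 → round → 161
= RGB(12, 103, 161)


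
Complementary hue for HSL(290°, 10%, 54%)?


Complement = opposite side of color wheel = hue + 180°
H' = (290 + 180) mod 360 = 110°
S and L unchanged.
= HSL(110°, 10%, 54%)


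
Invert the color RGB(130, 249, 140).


Invert: (255-R, 255-G, 255-B)
R: 255-130 = 125
G: 255-249 = 6
B: 255-140 = 115
= RGB(125, 6, 115)


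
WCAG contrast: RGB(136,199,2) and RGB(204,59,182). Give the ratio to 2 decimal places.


Linearize each sRGB channel c=v/255: c/12.92 if c ≤ 0.04045 else ((c+0.055)/1.055)^2.4
L = 0.2126×R_lin + 0.7152×G_lin + 0.0722×B_lin
Color 1 (136,199,2):
  R=136: 136/255≈0.5333 > 0.04045 → ((0.5333+0.055)/1.055)^2.4 ≈ 0.24620
  G=199: 199/255≈0.7804 > 0.04045 → ((0.7804+0.055)/1.055)^2.4 ≈ 0.57112
  B=2: 2/255≈0.0078 ≤ 0.04045 → 0.0078/12.92 ≈ 0.00061
  L1 = 0.2126×0.24620 + 0.7152×0.57112 + 0.0722×0.00061 ≈ 0.46085
Color 2 (204,59,182):
  R=204: 204/255≈0.8000 > 0.04045 → ((0.8000+0.055)/1.055)^2.4 ≈ 0.60383
  G=59: 59/255≈0.2314 > 0.04045 → ((0.2314+0.055)/1.055)^2.4 ≈ 0.04374
  B=182: 182/255≈0.7137 > 0.04045 → ((0.7137+0.055)/1.055)^2.4 ≈ 0.46778
  L2 = 0.2126×0.60383 + 0.7152×0.04374 + 0.0722×0.46778 ≈ 0.19343
Lighter = 0.46085, Darker = 0.19343
Ratio = (L_lighter + 0.05) / (L_darker + 0.05)
Ratio = (0.46085 + 0.05) / (0.19343 + 0.05) = 0.51085 / 0.24343 ≈ 2.0986
Ratio ≈ 2.10:1


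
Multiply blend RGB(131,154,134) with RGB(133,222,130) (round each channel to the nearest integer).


Multiply: C = A×B/255, rounded to nearest integer
R: 131×133/255 = 17423/255 ≈ 68.325 → 68
G: 154×222/255 = 34188/255 ≈ 134.071 → 134
B: 134×130/255 = 17420/255 ≈ 68.314 → 68
= RGB(68, 134, 68)


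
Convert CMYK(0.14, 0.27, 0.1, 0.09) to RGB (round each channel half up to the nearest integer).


R = 255 × (1-C) × (1-K) = 255 × 0.86 × 0.91 = 199.563 → 200
G = 255 × (1-M) × (1-K) = 255 × 0.73 × 0.91 = 169.3965 → 169
B = 255 × (1-Y) × (1-K) = 255 × 0.90 × 0.91 = 208.845 → 209
= RGB(200, 169, 209)


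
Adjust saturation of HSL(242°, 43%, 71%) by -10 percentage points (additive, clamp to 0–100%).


Original S = 43%
Adjustment = -10 percentage points
New S = 43 + (-10) = 33
Clamp to [0, 100] → 33
= HSL(242°, 33%, 71%)


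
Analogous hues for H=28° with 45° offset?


Base hue: 28°
Left analog: (28 - 45) mod 360 = 343°
Right analog: (28 + 45) mod 360 = 73°
Analogous hues = 343° and 73°


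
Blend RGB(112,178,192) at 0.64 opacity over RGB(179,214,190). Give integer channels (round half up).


C = α×F + (1-α)×B, with 1-α = 0.36
R: 0.64×112 + 0.36×179 = 71.68 + 64.44 = 136.12 → 136
G: 0.64×178 + 0.36×214 = 113.92 + 77.04 = 190.96 → 191
B: 0.64×192 + 0.36×190 = 122.88 + 68.40 = 191.28 → 191
= RGB(136, 191, 191)


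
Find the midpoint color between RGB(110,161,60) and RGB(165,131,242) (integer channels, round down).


Midpoint: each channel = ⌊(C₁+C₂)/2⌋
R: ⌊(110+165)/2⌋ = 137
G: ⌊(161+131)/2⌋ = 146
B: ⌊(60+242)/2⌋ = 151
= RGB(137, 146, 151)


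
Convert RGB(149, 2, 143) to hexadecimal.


R = 149 → 95 (hex)
G = 2 → 02 (hex)
B = 143 → 8F (hex)
Hex = #95028F


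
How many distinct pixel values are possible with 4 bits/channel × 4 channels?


Total bits = 4 bits/channel × 4 channels = 16 bits
Distinct pixel values = 2^16
= 65,536 pixel values


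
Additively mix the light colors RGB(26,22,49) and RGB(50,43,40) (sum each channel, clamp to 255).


Additive: each channel = min(255, C₁+C₂)
R: 26+50 = 76 → 76
G: 22+43 = 65 → 65
B: 49+40 = 89 → 89
= RGB(76, 65, 89)


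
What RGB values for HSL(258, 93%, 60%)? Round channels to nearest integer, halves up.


H=258°, S=0.93, L=0.60
C = (1-|2L-1|)×S = (1-|0.20|)×0.93 = 0.744
H' = H/60 = 258/60 ≈ 4.3000; X = C×(1-|H' mod 2 - 1|) = 0.2232
m = L - C/2 = 0.60 - 0.372 = 0.228
Sector ⌊H'⌋ = 4 → (R',G',B') = (0.2232, 0.0, 0.744)
RGB = ((R'+m)×255, (G'+m)×255, (B'+m)×255) = (115.056, 58.14, 247.86)
Round half up → RGB(115, 58, 248)


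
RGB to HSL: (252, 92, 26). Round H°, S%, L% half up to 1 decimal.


Normalize: R'=252/255≈0.9882, G'=92/255≈0.3608, B'=26/255≈0.1020
Max=252/255, Min=26/255, Δ=Max-Min=226/255
L = (Max+Min)/2 = (252+26)/510 = 278/510 = 0.54509… → L = 54.5%
L > 0.5 → S = Δ/(2-Max-Min) = 226/(510-252-26) = 226/232 = 0.97413… → S = 97.4%
(the 1/255 factors cancel in S and H, so raw channel differences can be used)
Max is R' → H = 60 × (((G-B)/Δ) mod 6) = 60 × (((92-26)/226) mod 6)
  66/226 = 0.2920…
  H = 60 × 0.2920… = 17.522…° → H = 17.5°
= HSL(17.5°, 97.4%, 54.5%)


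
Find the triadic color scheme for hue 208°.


Triadic: equally spaced at 120° intervals
H1 = 208°
H2 = (208 + 120) mod 360 = 328°
H3 = (208 + 240) mod 360 = 88°
Triadic = 208°, 328°, 88°


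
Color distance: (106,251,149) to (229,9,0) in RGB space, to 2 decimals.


d = √[(R₁-R₂)² + (G₁-G₂)² + (B₁-B₂)²]
d = √[(106-229)² + (251-9)² + (149-0)²]
d = √[15129 + 58564 + 22201]
d = √95894
d ≈ 309.67


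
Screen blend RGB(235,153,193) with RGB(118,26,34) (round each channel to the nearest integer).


Screen: C = 255 - (255-A)×(255-B)/255, rounded to nearest integer
R: 255 - (255-235)×(255-118)/255 = 255 - 2740/255 ≈ 255 - 10.745 = 244.255 → 244
G: 255 - (255-153)×(255-26)/255 = 255 - 23358/255 ≈ 255 - 91.600 = 163.400 → 163
B: 255 - (255-193)×(255-34)/255 = 255 - 13702/255 ≈ 255 - 53.733 = 201.267 → 201
= RGB(244, 163, 201)


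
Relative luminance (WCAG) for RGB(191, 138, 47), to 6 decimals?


Linearize each channel (sRGB transfer function): c = v/255; c_lin = c/12.92 if c ≤ 0.04045, else ((c+0.055)/1.055)^2.4
  R: 191/255 ≈ 0.749020 > 0.04045 → ((0.749020+0.055)/1.055)^2.4 ≈ 0.520996
  G: 138/255 ≈ 0.541176 > 0.04045 → ((0.541176+0.055)/1.055)^2.4 ≈ 0.254152
  B: 47/255 ≈ 0.184314 > 0.04045 → ((0.184314+0.055)/1.055)^2.4 ≈ 0.028426
R_lin = 0.520996, G_lin = 0.254152, B_lin = 0.028426
L = 0.2126×R + 0.7152×G + 0.0722×B
L = 0.2126×0.520996 + 0.7152×0.254152 + 0.0722×0.028426
L ≈ 0.294586


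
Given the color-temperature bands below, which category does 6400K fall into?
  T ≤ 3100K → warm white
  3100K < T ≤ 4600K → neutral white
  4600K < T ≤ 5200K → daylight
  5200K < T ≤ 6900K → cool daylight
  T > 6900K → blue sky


Temperature: 6400K
5200K < 6400K ≤ 6900K → cool daylight
Classification: cool daylight


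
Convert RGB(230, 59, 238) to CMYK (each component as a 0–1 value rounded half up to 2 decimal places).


R'=230/255≈0.9020, G'=59/255≈0.2314, B'=238/255≈0.9333
K = 1 - max(R',G',B') = 1 - 238/255 = 17/255 = 0.06666… → 0.07
(1-R'-K)/(1-K) simplifies to (max-R)/max with max = 238:
C = (238-230)/238 = 8/238 = 0.03361… → 0.03
M = (238-59)/238 = 179/238 = 0.75210… → 0.75
Y = (238-238)/238 = 0/238 = 0 → 0.00
= CMYK(0.03, 0.75, 0.00, 0.07)


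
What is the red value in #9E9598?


Color: #9E9598
R = 9E = 158
G = 95 = 149
B = 98 = 152
Red = 158


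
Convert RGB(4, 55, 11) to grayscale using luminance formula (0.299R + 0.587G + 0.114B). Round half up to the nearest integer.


Gray = 0.299×R + 0.587×G + 0.114×B
Gray = 0.299×4 + 0.587×55 + 0.114×11
Gray = 1.196 + 32.285 + 1.254
Gray = 34.735 → round half up → 35
Gray = 35


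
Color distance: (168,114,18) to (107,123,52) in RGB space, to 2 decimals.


d = √[(R₁-R₂)² + (G₁-G₂)² + (B₁-B₂)²]
d = √[(168-107)² + (114-123)² + (18-52)²]
d = √[3721 + 81 + 1156]
d = √4958
d ≈ 70.41


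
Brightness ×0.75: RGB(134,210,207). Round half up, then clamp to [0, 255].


Multiply each channel by 0.75, round half up, clamp to [0, 255]
R: 134×0.75 = 100.5 → round → 101
G: 210×0.75 = 157.5 → round → 158
B: 207×0.75 = 155.25 → round → 155
= RGB(101, 158, 155)


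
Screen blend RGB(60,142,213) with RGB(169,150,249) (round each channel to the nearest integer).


Screen: C = 255 - (255-A)×(255-B)/255, rounded to nearest integer
R: 255 - (255-60)×(255-169)/255 = 255 - 16770/255 ≈ 255 - 65.765 = 189.235 → 189
G: 255 - (255-142)×(255-150)/255 = 255 - 11865/255 ≈ 255 - 46.529 = 208.471 → 208
B: 255 - (255-213)×(255-249)/255 = 255 - 252/255 ≈ 255 - 0.988 = 254.012 → 254
= RGB(189, 208, 254)


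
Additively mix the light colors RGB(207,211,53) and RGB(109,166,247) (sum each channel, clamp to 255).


Additive: each channel = min(255, C₁+C₂)
R: 207+109 = 316 → 255
G: 211+166 = 377 → 255
B: 53+247 = 300 → 255
= RGB(255, 255, 255)


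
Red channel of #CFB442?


Color: #CFB442
R = CF = 207
G = B4 = 180
B = 42 = 66
Red = 207


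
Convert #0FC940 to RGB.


0F → 15 (R)
C9 → 201 (G)
40 → 64 (B)
= RGB(15, 201, 64)


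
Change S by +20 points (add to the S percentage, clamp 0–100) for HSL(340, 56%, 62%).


Original S = 56%
Adjustment = +20 percentage points
New S = 56 + (20) = 76
Clamp to [0, 100] → 76
= HSL(340°, 76%, 62%)


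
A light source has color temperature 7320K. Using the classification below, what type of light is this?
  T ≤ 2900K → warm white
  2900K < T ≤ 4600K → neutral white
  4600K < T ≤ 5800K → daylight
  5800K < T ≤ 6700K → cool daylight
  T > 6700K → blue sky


Temperature: 7320K
7320K > 6700K → blue sky
Classification: blue sky


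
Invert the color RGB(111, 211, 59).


Invert: (255-R, 255-G, 255-B)
R: 255-111 = 144
G: 255-211 = 44
B: 255-59 = 196
= RGB(144, 44, 196)


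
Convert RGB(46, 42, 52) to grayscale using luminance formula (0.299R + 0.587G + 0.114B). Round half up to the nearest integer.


Gray = 0.299×R + 0.587×G + 0.114×B
Gray = 0.299×46 + 0.587×42 + 0.114×52
Gray = 13.754 + 24.654 + 5.928
Gray = 44.336 → round half up → 44
Gray = 44


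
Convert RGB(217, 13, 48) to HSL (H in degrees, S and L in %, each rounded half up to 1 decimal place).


Normalize: R'=217/255≈0.8510, G'=13/255≈0.0510, B'=48/255≈0.1882
Max=217/255, Min=13/255, Δ=Max-Min=204/255
L = (Max+Min)/2 = (217+13)/510 = 230/510 = 0.45098… → L = 45.1%
L ≤ 0.5 → S = Δ/(Max+Min) = 204/(217+13) = 204/230 = 0.88695… → S = 88.7%
(the 1/255 factors cancel in S and H, so raw channel differences can be used)
Max is R' → H = 60 × (((G-B)/Δ) mod 6) = 60 × (((13-48)/204) mod 6)
  (-35)/204 = -0.1715…; negative, so add 6 → 5.8284…
  H = 60 × 5.8284… = 349.705…° → H = 349.7°
= HSL(349.7°, 88.7%, 45.1%)


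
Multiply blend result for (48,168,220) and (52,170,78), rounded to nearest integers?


Multiply: C = A×B/255, rounded to nearest integer
R: 48×52/255 = 2496/255 ≈ 9.788 → 10
G: 168×170/255 = 28560/255 ≈ 112.000 → 112
B: 220×78/255 = 17160/255 ≈ 67.294 → 67
= RGB(10, 112, 67)


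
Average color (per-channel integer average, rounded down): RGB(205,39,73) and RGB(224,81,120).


Midpoint: each channel = ⌊(C₁+C₂)/2⌋
R: ⌊(205+224)/2⌋ = 214
G: ⌊(39+81)/2⌋ = 60
B: ⌊(73+120)/2⌋ = 96
= RGB(214, 60, 96)


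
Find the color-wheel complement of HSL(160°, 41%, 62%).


Complement = opposite side of color wheel = hue + 180°
H' = (160 + 180) mod 360 = 340°
S and L unchanged.
= HSL(340°, 41%, 62%)


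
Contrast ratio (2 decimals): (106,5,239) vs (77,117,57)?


Linearize each sRGB channel c=v/255: c/12.92 if c ≤ 0.04045 else ((c+0.055)/1.055)^2.4
L = 0.2126×R_lin + 0.7152×G_lin + 0.0722×B_lin
Color 1 (106,5,239):
  R=106: 106/255≈0.4157 > 0.04045 → ((0.4157+0.055)/1.055)^2.4 ≈ 0.14413
  G=5: 5/255≈0.0196 ≤ 0.04045 → 0.0196/12.92 ≈ 0.00152
  B=239: 239/255≈0.9373 > 0.04045 → ((0.9373+0.055)/1.055)^2.4 ≈ 0.86316
  L1 = 0.2126×0.14413 + 0.7152×0.00152 + 0.0722×0.86316 ≈ 0.09405
Color 2 (77,117,57):
  R=77: 77/255≈0.3020 > 0.04045 → ((0.3020+0.055)/1.055)^2.4 ≈ 0.07421
  G=117: 117/255≈0.4588 > 0.04045 → ((0.4588+0.055)/1.055)^2.4 ≈ 0.17789
  B=57: 57/255≈0.2235 > 0.04045 → ((0.2235+0.055)/1.055)^2.4 ≈ 0.04092
  L2 = 0.2126×0.07421 + 0.7152×0.17789 + 0.0722×0.04092 ≈ 0.14596
Lighter = 0.14596, Darker = 0.09405
Ratio = (L_lighter + 0.05) / (L_darker + 0.05)
Ratio = (0.14596 + 0.05) / (0.09405 + 0.05) = 0.19596 / 0.14405 ≈ 1.3604
Ratio ≈ 1.36:1


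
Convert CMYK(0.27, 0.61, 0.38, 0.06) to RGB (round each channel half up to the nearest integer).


R = 255 × (1-C) × (1-K) = 255 × 0.73 × 0.94 = 174.981 → 175
G = 255 × (1-M) × (1-K) = 255 × 0.39 × 0.94 = 93.483 → 93
B = 255 × (1-Y) × (1-K) = 255 × 0.62 × 0.94 = 148.614 → 149
= RGB(175, 93, 149)


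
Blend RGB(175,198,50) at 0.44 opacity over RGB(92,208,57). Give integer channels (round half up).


C = α×F + (1-α)×B, with 1-α = 0.56
R: 0.44×175 + 0.56×92 = 77.00 + 51.52 = 128.52 → 129
G: 0.44×198 + 0.56×208 = 87.12 + 116.48 = 203.60 → 204
B: 0.44×50 + 0.56×57 = 22.00 + 31.92 = 53.92 → 54
= RGB(129, 204, 54)


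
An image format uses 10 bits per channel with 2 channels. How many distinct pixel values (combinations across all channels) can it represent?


Total bits = 10 bits/channel × 2 channels = 20 bits
Distinct pixel values = 2^20
= 1,048,576 pixel values


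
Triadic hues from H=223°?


Triadic: equally spaced at 120° intervals
H1 = 223°
H2 = (223 + 120) mod 360 = 343°
H3 = (223 + 240) mod 360 = 103°
Triadic = 223°, 343°, 103°


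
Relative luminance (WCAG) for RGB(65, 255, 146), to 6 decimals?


Linearize each channel (sRGB transfer function): c = v/255; c_lin = c/12.92 if c ≤ 0.04045, else ((c+0.055)/1.055)^2.4
  R: 65/255 ≈ 0.254902 > 0.04045 → ((0.254902+0.055)/1.055)^2.4 ≈ 0.052861
  G: 255/255 ≈ 1.000000 > 0.04045 → ((1.000000+0.055)/1.055)^2.4 ≈ 1.000000
  B: 146/255 ≈ 0.572549 > 0.04045 → ((0.572549+0.055)/1.055)^2.4 ≈ 0.287441
R_lin = 0.052861, G_lin = 1.000000, B_lin = 0.287441
L = 0.2126×R + 0.7152×G + 0.0722×B
L = 0.2126×0.052861 + 0.7152×1.000000 + 0.0722×0.287441
L ≈ 0.747191


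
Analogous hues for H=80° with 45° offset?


Base hue: 80°
Left analog: (80 - 45) mod 360 = 35°
Right analog: (80 + 45) mod 360 = 125°
Analogous hues = 35° and 125°


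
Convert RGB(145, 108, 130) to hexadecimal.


R = 145 → 91 (hex)
G = 108 → 6C (hex)
B = 130 → 82 (hex)
Hex = #916C82


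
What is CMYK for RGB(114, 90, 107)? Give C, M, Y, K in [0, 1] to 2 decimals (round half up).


R'=114/255≈0.4471, G'=90/255≈0.3529, B'=107/255≈0.4196
K = 1 - max(R',G',B') = 1 - 114/255 = 141/255 = 0.55294… → 0.55
(1-R'-K)/(1-K) simplifies to (max-R)/max with max = 114:
C = (114-114)/114 = 0/114 = 0 → 0.00
M = (114-90)/114 = 24/114 = 0.21052… → 0.21
Y = (114-107)/114 = 7/114 = 0.06140… → 0.06
= CMYK(0.00, 0.21, 0.06, 0.55)


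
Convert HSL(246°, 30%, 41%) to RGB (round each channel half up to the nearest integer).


H=246°, S=0.30, L=0.41
C = (1-|2L-1|)×S = (1-|-0.18|)×0.30 = 0.246
H' = H/60 = 246/60 ≈ 4.1000; X = C×(1-|H' mod 2 - 1|) = 0.0246
m = L - C/2 = 0.41 - 0.123 = 0.287
Sector ⌊H'⌋ = 4 → (R',G',B') = (0.0246, 0.0, 0.246)
RGB = ((R'+m)×255, (G'+m)×255, (B'+m)×255) = (79.458, 73.185, 135.915)
Round half up → RGB(79, 73, 136)


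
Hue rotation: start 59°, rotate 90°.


New hue = (H + rotation) mod 360
New hue = (59 + 90) mod 360
= 149 mod 360
= 149°


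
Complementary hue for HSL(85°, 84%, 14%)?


Complement = opposite side of color wheel = hue + 180°
H' = (85 + 180) mod 360 = 265°
S and L unchanged.
= HSL(265°, 84%, 14%)


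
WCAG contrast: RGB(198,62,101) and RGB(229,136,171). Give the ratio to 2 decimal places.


Linearize each sRGB channel c=v/255: c/12.92 if c ≤ 0.04045 else ((c+0.055)/1.055)^2.4
L = 0.2126×R_lin + 0.7152×G_lin + 0.0722×B_lin
Color 1 (198,62,101):
  R=198: 198/255≈0.7765 > 0.04045 → ((0.7765+0.055)/1.055)^2.4 ≈ 0.56471
  G=62: 62/255≈0.2431 > 0.04045 → ((0.2431+0.055)/1.055)^2.4 ≈ 0.04817
  B=101: 101/255≈0.3961 > 0.04045 → ((0.3961+0.055)/1.055)^2.4 ≈ 0.13014
  L1 = 0.2126×0.56471 + 0.7152×0.04817 + 0.0722×0.13014 ≈ 0.16391
Color 2 (229,136,171):
  R=229: 229/255≈0.8980 > 0.04045 → ((0.8980+0.055)/1.055)^2.4 ≈ 0.78354
  G=136: 136/255≈0.5333 > 0.04045 → ((0.5333+0.055)/1.055)^2.4 ≈ 0.24620
  B=171: 171/255≈0.6706 > 0.04045 → ((0.6706+0.055)/1.055)^2.4 ≈ 0.40724
  L2 = 0.2126×0.78354 + 0.7152×0.24620 + 0.0722×0.40724 ≈ 0.37207
Lighter = 0.37207, Darker = 0.16391
Ratio = (L_lighter + 0.05) / (L_darker + 0.05)
Ratio = (0.37207 + 0.05) / (0.16391 + 0.05) = 0.42207 / 0.21391 ≈ 1.9731
Ratio ≈ 1.97:1


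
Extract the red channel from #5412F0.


Color: #5412F0
R = 54 = 84
G = 12 = 18
B = F0 = 240
Red = 84


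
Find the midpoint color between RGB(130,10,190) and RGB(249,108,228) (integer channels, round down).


Midpoint: each channel = ⌊(C₁+C₂)/2⌋
R: ⌊(130+249)/2⌋ = 189
G: ⌊(10+108)/2⌋ = 59
B: ⌊(190+228)/2⌋ = 209
= RGB(189, 59, 209)


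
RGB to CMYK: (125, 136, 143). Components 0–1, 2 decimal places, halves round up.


R'=125/255≈0.4902, G'=136/255≈0.5333, B'=143/255≈0.5608
K = 1 - max(R',G',B') = 1 - 143/255 = 112/255 = 0.43921… → 0.44
(1-R'-K)/(1-K) simplifies to (max-R)/max with max = 143:
C = (143-125)/143 = 18/143 = 0.12587… → 0.13
M = (143-136)/143 = 7/143 = 0.04895… → 0.05
Y = (143-143)/143 = 0/143 = 0 → 0.00
= CMYK(0.13, 0.05, 0.00, 0.44)


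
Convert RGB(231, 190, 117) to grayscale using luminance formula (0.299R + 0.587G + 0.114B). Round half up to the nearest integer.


Gray = 0.299×R + 0.587×G + 0.114×B
Gray = 0.299×231 + 0.587×190 + 0.114×117
Gray = 69.069 + 111.530 + 13.338
Gray = 193.937 → round half up → 194
Gray = 194


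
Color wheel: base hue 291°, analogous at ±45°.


Base hue: 291°
Left analog: (291 - 45) mod 360 = 246°
Right analog: (291 + 45) mod 360 = 336°
Analogous hues = 246° and 336°


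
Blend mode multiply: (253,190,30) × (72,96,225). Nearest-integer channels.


Multiply: C = A×B/255, rounded to nearest integer
R: 253×72/255 = 18216/255 ≈ 71.435 → 71
G: 190×96/255 = 18240/255 ≈ 71.529 → 72
B: 30×225/255 = 6750/255 ≈ 26.471 → 26
= RGB(71, 72, 26)


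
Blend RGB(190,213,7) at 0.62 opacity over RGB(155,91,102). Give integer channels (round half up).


C = α×F + (1-α)×B, with 1-α = 0.38
R: 0.62×190 + 0.38×155 = 117.80 + 58.90 = 176.70 → 177
G: 0.62×213 + 0.38×91 = 132.06 + 34.58 = 166.64 → 167
B: 0.62×7 + 0.38×102 = 4.34 + 38.76 = 43.10 → 43
= RGB(177, 167, 43)


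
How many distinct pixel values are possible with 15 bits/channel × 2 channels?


Total bits = 15 bits/channel × 2 channels = 30 bits
Distinct pixel values = 2^30
= 1,073,741,824 pixel values


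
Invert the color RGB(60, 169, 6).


Invert: (255-R, 255-G, 255-B)
R: 255-60 = 195
G: 255-169 = 86
B: 255-6 = 249
= RGB(195, 86, 249)


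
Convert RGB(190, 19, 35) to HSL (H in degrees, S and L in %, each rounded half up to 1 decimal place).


Normalize: R'=190/255≈0.7451, G'=19/255≈0.0745, B'=35/255≈0.1373
Max=190/255, Min=19/255, Δ=Max-Min=171/255
L = (Max+Min)/2 = (190+19)/510 = 209/510 = 0.40980… → L = 41.0%
L ≤ 0.5 → S = Δ/(Max+Min) = 171/(190+19) = 171/209 = 0.81818… → S = 81.8%
(the 1/255 factors cancel in S and H, so raw channel differences can be used)
Max is R' → H = 60 × (((G-B)/Δ) mod 6) = 60 × (((19-35)/171) mod 6)
  (-16)/171 = -0.0935…; negative, so add 6 → 5.9064…
  H = 60 × 5.9064… = 354.385…° → H = 354.4°
= HSL(354.4°, 81.8%, 41.0%)


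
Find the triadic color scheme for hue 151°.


Triadic: equally spaced at 120° intervals
H1 = 151°
H2 = (151 + 120) mod 360 = 271°
H3 = (151 + 240) mod 360 = 31°
Triadic = 151°, 271°, 31°


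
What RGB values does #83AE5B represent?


83 → 131 (R)
AE → 174 (G)
5B → 91 (B)
= RGB(131, 174, 91)


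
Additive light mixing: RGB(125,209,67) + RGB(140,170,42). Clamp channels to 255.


Additive: each channel = min(255, C₁+C₂)
R: 125+140 = 265 → 255
G: 209+170 = 379 → 255
B: 67+42 = 109 → 109
= RGB(255, 255, 109)


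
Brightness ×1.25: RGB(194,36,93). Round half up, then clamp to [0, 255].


Multiply each channel by 1.25, round half up, clamp to [0, 255]
R: 194×1.25 = 242.5 → round → 243
G: 36×1.25 = 45
B: 93×1.25 = 116.25 → round → 116
= RGB(243, 45, 116)


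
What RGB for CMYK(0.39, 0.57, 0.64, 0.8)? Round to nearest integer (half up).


R = 255 × (1-C) × (1-K) = 255 × 0.61 × 0.20 = 31.11 → 31
G = 255 × (1-M) × (1-K) = 255 × 0.43 × 0.20 = 21.93 → 22
B = 255 × (1-Y) × (1-K) = 255 × 0.36 × 0.20 = 18.36 → 18
= RGB(31, 22, 18)


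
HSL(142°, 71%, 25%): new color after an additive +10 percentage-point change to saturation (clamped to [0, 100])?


Original S = 71%
Adjustment = +10 percentage points
New S = 71 + (10) = 81
Clamp to [0, 100] → 81
= HSL(142°, 81%, 25%)


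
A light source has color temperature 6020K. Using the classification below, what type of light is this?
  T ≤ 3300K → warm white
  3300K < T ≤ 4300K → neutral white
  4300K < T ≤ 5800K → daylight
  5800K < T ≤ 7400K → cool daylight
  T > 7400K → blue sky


Temperature: 6020K
5800K < 6020K ≤ 7400K → cool daylight
Classification: cool daylight


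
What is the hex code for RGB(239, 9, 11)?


R = 239 → EF (hex)
G = 9 → 09 (hex)
B = 11 → 0B (hex)
Hex = #EF090B


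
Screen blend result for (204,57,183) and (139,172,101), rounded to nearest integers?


Screen: C = 255 - (255-A)×(255-B)/255, rounded to nearest integer
R: 255 - (255-204)×(255-139)/255 = 255 - 5916/255 ≈ 255 - 23.200 = 231.800 → 232
G: 255 - (255-57)×(255-172)/255 = 255 - 16434/255 ≈ 255 - 64.447 = 190.553 → 191
B: 255 - (255-183)×(255-101)/255 = 255 - 11088/255 ≈ 255 - 43.482 = 211.518 → 212
= RGB(232, 191, 212)


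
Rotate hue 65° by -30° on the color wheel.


New hue = (H + rotation) mod 360
New hue = (65 -30) mod 360
= 35 mod 360
= 35°


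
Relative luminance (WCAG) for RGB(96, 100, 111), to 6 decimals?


Linearize each channel (sRGB transfer function): c = v/255; c_lin = c/12.92 if c ≤ 0.04045, else ((c+0.055)/1.055)^2.4
  R: 96/255 ≈ 0.376471 > 0.04045 → ((0.376471+0.055)/1.055)^2.4 ≈ 0.116971
  G: 100/255 ≈ 0.392157 > 0.04045 → ((0.392157+0.055)/1.055)^2.4 ≈ 0.127438
  B: 111/255 ≈ 0.435294 > 0.04045 → ((0.435294+0.055)/1.055)^2.4 ≈ 0.158961
R_lin = 0.116971, G_lin = 0.127438, B_lin = 0.158961
L = 0.2126×R + 0.7152×G + 0.0722×B
L = 0.2126×0.116971 + 0.7152×0.127438 + 0.0722×0.158961
L ≈ 0.127488


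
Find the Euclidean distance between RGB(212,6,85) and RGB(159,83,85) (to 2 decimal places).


d = √[(R₁-R₂)² + (G₁-G₂)² + (B₁-B₂)²]
d = √[(212-159)² + (6-83)² + (85-85)²]
d = √[2809 + 5929 + 0]
d = √8738
d ≈ 93.48


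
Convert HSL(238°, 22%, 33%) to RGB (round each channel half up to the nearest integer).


H=238°, S=0.22, L=0.33
C = (1-|2L-1|)×S = (1-|-0.34|)×0.22 = 0.1452
H' = H/60 = 238/60 ≈ 3.9667; X = C×(1-|H' mod 2 - 1|) = 0.00484
m = L - C/2 = 0.33 - 0.0726 = 0.2574
Sector ⌊H'⌋ = 3 → (R',G',B') = (0.0, 0.00484, 0.1452)
RGB = ((R'+m)×255, (G'+m)×255, (B'+m)×255) = (65.637, 66.8712, 102.663)
Round half up → RGB(66, 67, 103)


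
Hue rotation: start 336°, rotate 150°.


New hue = (H + rotation) mod 360
New hue = (336 + 150) mod 360
= 486 mod 360
= 126°


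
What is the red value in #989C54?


Color: #989C54
R = 98 = 152
G = 9C = 156
B = 54 = 84
Red = 152


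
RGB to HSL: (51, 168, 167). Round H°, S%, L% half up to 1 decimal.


Normalize: R'=51/255≈0.2000, G'=168/255≈0.6588, B'=167/255≈0.6549
Max=168/255, Min=51/255, Δ=Max-Min=117/255
L = (Max+Min)/2 = (168+51)/510 = 219/510 = 0.42941… → L = 42.9%
L ≤ 0.5 → S = Δ/(Max+Min) = 117/(168+51) = 117/219 = 0.53424… → S = 53.4%
(the 1/255 factors cancel in S and H, so raw channel differences can be used)
Max is G' → H = 60 × ((B-R)/Δ + 2) = 60 × ((167-51)/117 + 2)
  116/117 + 2 = 0.9914… + 2 = 2.9914…
  H = 60 × 2.9914… = 179.487…° → H = 179.5°
= HSL(179.5°, 53.4%, 42.9%)


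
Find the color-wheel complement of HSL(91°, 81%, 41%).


Complement = opposite side of color wheel = hue + 180°
H' = (91 + 180) mod 360 = 271°
S and L unchanged.
= HSL(271°, 81%, 41%)


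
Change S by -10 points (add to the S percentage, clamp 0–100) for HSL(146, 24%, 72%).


Original S = 24%
Adjustment = -10 percentage points
New S = 24 + (-10) = 14
Clamp to [0, 100] → 14
= HSL(146°, 14%, 72%)


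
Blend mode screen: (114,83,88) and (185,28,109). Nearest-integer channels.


Screen: C = 255 - (255-A)×(255-B)/255, rounded to nearest integer
R: 255 - (255-114)×(255-185)/255 = 255 - 9870/255 ≈ 255 - 38.706 = 216.294 → 216
G: 255 - (255-83)×(255-28)/255 = 255 - 39044/255 ≈ 255 - 153.114 = 101.886 → 102
B: 255 - (255-88)×(255-109)/255 = 255 - 24382/255 ≈ 255 - 95.616 = 159.384 → 159
= RGB(216, 102, 159)


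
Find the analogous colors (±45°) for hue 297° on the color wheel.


Base hue: 297°
Left analog: (297 - 45) mod 360 = 252°
Right analog: (297 + 45) mod 360 = 342°
Analogous hues = 252° and 342°
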